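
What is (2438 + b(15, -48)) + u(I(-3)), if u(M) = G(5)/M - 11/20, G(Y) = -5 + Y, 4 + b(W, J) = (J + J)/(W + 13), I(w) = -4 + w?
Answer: 340203/140 ≈ 2430.0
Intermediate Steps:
b(W, J) = -4 + 2*J/(13 + W) (b(W, J) = -4 + (J + J)/(W + 13) = -4 + (2*J)/(13 + W) = -4 + 2*J/(13 + W))
u(M) = -11/20 (u(M) = (-5 + 5)/M - 11/20 = 0/M - 11*1/20 = 0 - 11/20 = -11/20)
(2438 + b(15, -48)) + u(I(-3)) = (2438 + 2*(-26 - 48 - 2*15)/(13 + 15)) - 11/20 = (2438 + 2*(-26 - 48 - 30)/28) - 11/20 = (2438 + 2*(1/28)*(-104)) - 11/20 = (2438 - 52/7) - 11/20 = 17014/7 - 11/20 = 340203/140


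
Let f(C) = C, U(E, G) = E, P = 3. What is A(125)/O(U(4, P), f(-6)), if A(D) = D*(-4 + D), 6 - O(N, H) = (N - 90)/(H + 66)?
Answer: 453750/223 ≈ 2034.8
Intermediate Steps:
O(N, H) = 6 - (-90 + N)/(66 + H) (O(N, H) = 6 - (N - 90)/(H + 66) = 6 - (-90 + N)/(66 + H))
A(125)/O(U(4, P), f(-6)) = (125*(-4 + 125))/(((486 - 1*4 + 6*(-6))/(66 - 6))) = (125*121)/(((486 - 4 - 36)/60)) = 15125/(((1/60)*446)) = 15125/(223/30) = 15125*(30/223) = 453750/223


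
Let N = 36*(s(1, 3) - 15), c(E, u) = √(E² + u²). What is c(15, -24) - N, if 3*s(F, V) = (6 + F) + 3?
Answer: 420 + 3*√89 ≈ 448.30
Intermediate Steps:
s(F, V) = 3 + F/3 (s(F, V) = ((6 + F) + 3)/3 = (9 + F)/3 = 3 + F/3)
N = -420 (N = 36*((3 + (⅓)*1) - 15) = 36*((3 + ⅓) - 15) = 36*(10/3 - 15) = 36*(-35/3) = -420)
c(15, -24) - N = √(15² + (-24)²) - 1*(-420) = √(225 + 576) + 420 = √801 + 420 = 3*√89 + 420 = 420 + 3*√89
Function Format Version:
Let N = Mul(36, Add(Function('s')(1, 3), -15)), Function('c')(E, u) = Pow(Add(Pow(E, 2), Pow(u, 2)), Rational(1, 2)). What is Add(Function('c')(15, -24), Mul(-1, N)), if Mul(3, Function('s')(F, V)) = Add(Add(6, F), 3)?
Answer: Add(420, Mul(3, Pow(89, Rational(1, 2)))) ≈ 448.30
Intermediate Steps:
Function('s')(F, V) = Add(3, Mul(Rational(1, 3), F)) (Function('s')(F, V) = Mul(Rational(1, 3), Add(Add(6, F), 3)) = Mul(Rational(1, 3), Add(9, F)) = Add(3, Mul(Rational(1, 3), F)))
N = -420 (N = Mul(36, Add(Add(3, Mul(Rational(1, 3), 1)), -15)) = Mul(36, Add(Add(3, Rational(1, 3)), -15)) = Mul(36, Add(Rational(10, 3), -15)) = Mul(36, Rational(-35, 3)) = -420)
Add(Function('c')(15, -24), Mul(-1, N)) = Add(Pow(Add(Pow(15, 2), Pow(-24, 2)), Rational(1, 2)), Mul(-1, -420)) = Add(Pow(Add(225, 576), Rational(1, 2)), 420) = Add(Pow(801, Rational(1, 2)), 420) = Add(Mul(3, Pow(89, Rational(1, 2))), 420) = Add(420, Mul(3, Pow(89, Rational(1, 2))))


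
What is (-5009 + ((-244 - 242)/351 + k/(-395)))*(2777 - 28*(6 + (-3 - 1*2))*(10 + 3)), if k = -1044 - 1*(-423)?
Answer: -62062968076/5135 ≈ -1.2086e+7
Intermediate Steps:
k = -621 (k = -1044 + 423 = -621)
(-5009 + ((-244 - 242)/351 + k/(-395)))*(2777 - 28*(6 + (-3 - 1*2))*(10 + 3)) = (-5009 + ((-244 - 242)/351 - 621/(-395)))*(2777 - 28*(6 + (-3 - 1*2))*(10 + 3)) = (-5009 + (-486*1/351 - 621*(-1/395)))*(2777 - 28*(6 + (-3 - 2))*13) = (-5009 + (-18/13 + 621/395))*(2777 - 28*(6 - 5)*13) = (-5009 + 963/5135)*(2777 - 28*13) = -25720252*(2777 - 28*13)/5135 = -25720252*(2777 - 364)/5135 = -25720252/5135*2413 = -62062968076/5135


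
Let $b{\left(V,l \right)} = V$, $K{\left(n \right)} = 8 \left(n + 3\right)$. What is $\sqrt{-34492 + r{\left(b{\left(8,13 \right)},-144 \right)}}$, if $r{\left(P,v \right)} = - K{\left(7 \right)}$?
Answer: $2 i \sqrt{8643} \approx 185.94 i$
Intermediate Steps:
$K{\left(n \right)} = 24 + 8 n$ ($K{\left(n \right)} = 8 \left(3 + n\right) = 24 + 8 n$)
$r{\left(P,v \right)} = -80$ ($r{\left(P,v \right)} = - (24 + 8 \cdot 7) = - (24 + 56) = \left(-1\right) 80 = -80$)
$\sqrt{-34492 + r{\left(b{\left(8,13 \right)},-144 \right)}} = \sqrt{-34492 - 80} = \sqrt{-34572} = 2 i \sqrt{8643}$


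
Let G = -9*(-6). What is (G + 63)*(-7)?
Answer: -819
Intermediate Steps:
G = 54
(G + 63)*(-7) = (54 + 63)*(-7) = 117*(-7) = -819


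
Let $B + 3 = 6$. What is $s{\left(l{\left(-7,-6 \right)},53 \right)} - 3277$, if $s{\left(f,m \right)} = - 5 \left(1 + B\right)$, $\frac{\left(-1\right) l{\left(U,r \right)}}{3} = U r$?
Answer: $-3297$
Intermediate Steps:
$B = 3$ ($B = -3 + 6 = 3$)
$l{\left(U,r \right)} = - 3 U r$
$s{\left(f,m \right)} = -20$ ($s{\left(f,m \right)} = - 5 \left(1 + 3\right) = \left(-5\right) 4 = -20$)
$s{\left(l{\left(-7,-6 \right)},53 \right)} - 3277 = -20 - 3277 = -3297$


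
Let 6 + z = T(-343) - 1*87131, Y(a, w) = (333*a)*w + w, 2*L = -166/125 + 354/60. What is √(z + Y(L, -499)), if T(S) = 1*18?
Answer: I*√1168689405/50 ≈ 683.72*I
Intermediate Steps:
T(S) = 18
L = 1143/500 (L = (-166/125 + 354/60)/2 = (-166*1/125 + 354*(1/60))/2 = (-166/125 + 59/10)/2 = (½)*(1143/250) = 1143/500 ≈ 2.2860)
Y(a, w) = w + 333*a*w (Y(a, w) = 333*a*w + w = w + 333*a*w)
z = -87119 (z = -6 + (18 - 1*87131) = -6 + (18 - 87131) = -6 - 87113 = -87119)
√(z + Y(L, -499)) = √(-87119 - 499*(1 + 333*(1143/500))) = √(-87119 - 499*(1 + 380619/500)) = √(-87119 - 499*381119/500) = √(-87119 - 190178381/500) = √(-233737881/500) = I*√1168689405/50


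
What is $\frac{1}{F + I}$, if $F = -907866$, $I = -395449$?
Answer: $- \frac{1}{1303315} \approx -7.6727 \cdot 10^{-7}$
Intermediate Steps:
$\frac{1}{F + I} = \frac{1}{-907866 - 395449} = \frac{1}{-1303315} = - \frac{1}{1303315}$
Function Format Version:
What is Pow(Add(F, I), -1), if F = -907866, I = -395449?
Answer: Rational(-1, 1303315) ≈ -7.6727e-7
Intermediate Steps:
Pow(Add(F, I), -1) = Pow(Add(-907866, -395449), -1) = Pow(-1303315, -1) = Rational(-1, 1303315)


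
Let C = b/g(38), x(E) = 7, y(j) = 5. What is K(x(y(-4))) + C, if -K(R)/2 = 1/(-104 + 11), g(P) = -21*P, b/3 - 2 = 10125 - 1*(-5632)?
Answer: -1465055/24738 ≈ -59.223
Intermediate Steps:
b = 47277 (b = 6 + 3*(10125 - 1*(-5632)) = 6 + 3*(10125 + 5632) = 6 + 3*15757 = 6 + 47271 = 47277)
K(R) = 2/93 (K(R) = -2/(-104 + 11) = -2/(-93) = -2*(-1/93) = 2/93)
C = -15759/266 (C = 47277/((-21*38)) = 47277/(-798) = 47277*(-1/798) = -15759/266 ≈ -59.244)
K(x(y(-4))) + C = 2/93 - 15759/266 = -1465055/24738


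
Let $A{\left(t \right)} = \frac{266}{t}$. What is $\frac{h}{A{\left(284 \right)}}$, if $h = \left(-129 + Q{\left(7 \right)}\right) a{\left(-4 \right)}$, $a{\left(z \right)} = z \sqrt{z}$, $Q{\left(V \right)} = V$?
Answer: $\frac{138592 i}{133} \approx 1042.0 i$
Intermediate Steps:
$a{\left(z \right)} = z^{\frac{3}{2}}$
$h = 976 i$ ($h = \left(-129 + 7\right) \left(-4\right)^{\frac{3}{2}} = - 122 \left(- 8 i\right) = 976 i \approx 976.0 i$)
$\frac{h}{A{\left(284 \right)}} = \frac{976 i}{266 \cdot \frac{1}{284}} = \frac{976 i}{\frac{133}{142}} = 976 i \frac{142}{133} = \frac{138592 i}{133}$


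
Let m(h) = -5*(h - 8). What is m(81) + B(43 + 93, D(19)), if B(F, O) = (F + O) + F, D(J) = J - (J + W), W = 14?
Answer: -107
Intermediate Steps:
D(J) = -14 (D(J) = J - (J + 14) = J - (14 + J) = J + (-14 - J) = -14)
B(F, O) = O + 2*F
m(h) = 40 - 5*h (m(h) = -5*(-8 + h) = 40 - 5*h)
m(81) + B(43 + 93, D(19)) = (40 - 5*81) + (-14 + 2*(43 + 93)) = (40 - 405) + (-14 + 2*136) = -365 + (-14 + 272) = -365 + 258 = -107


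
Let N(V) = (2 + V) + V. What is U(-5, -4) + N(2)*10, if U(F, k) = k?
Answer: 56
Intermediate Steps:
N(V) = 2 + 2*V
U(-5, -4) + N(2)*10 = -4 + (2 + 2*2)*10 = -4 + (2 + 4)*10 = -4 + 6*10 = -4 + 60 = 56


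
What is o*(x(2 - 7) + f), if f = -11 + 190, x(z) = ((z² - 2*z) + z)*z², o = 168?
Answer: 156072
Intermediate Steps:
x(z) = z²*(z² - z) (x(z) = (z² - z)*z² = z²*(z² - z))
f = 179
o*(x(2 - 7) + f) = 168*((2 - 7)³*(-1 + (2 - 7)) + 179) = 168*((-5)³*(-1 - 5) + 179) = 168*(-125*(-6) + 179) = 168*(750 + 179) = 168*929 = 156072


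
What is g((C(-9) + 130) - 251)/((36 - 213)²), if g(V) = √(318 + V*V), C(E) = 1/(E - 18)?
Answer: √10911646/845883 ≈ 0.0039051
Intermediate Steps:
C(E) = 1/(-18 + E)
g(V) = √(318 + V²)
g((C(-9) + 130) - 251)/((36 - 213)²) = √(318 + ((1/(-18 - 9) + 130) - 251)²)/((36 - 213)²) = √(318 + ((1/(-27) + 130) - 251)²)/((-177)²) = √(318 + ((-1/27 + 130) - 251)²)/31329 = √(318 + (3509/27 - 251)²)*(1/31329) = √(318 + (-3268/27)²)*(1/31329) = √(318 + 10679824/729)*(1/31329) = √(10911646/729)*(1/31329) = (√10911646/27)*(1/31329) = √10911646/845883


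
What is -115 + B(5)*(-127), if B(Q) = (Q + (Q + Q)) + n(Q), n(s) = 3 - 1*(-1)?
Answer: -2528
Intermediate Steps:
n(s) = 4 (n(s) = 3 + 1 = 4)
B(Q) = 4 + 3*Q (B(Q) = (Q + (Q + Q)) + 4 = (Q + 2*Q) + 4 = 3*Q + 4 = 4 + 3*Q)
-115 + B(5)*(-127) = -115 + (4 + 3*5)*(-127) = -115 + (4 + 15)*(-127) = -115 + 19*(-127) = -115 - 2413 = -2528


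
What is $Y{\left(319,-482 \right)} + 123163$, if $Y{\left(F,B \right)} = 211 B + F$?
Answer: $21780$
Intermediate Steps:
$Y{\left(F,B \right)} = F + 211 B$
$Y{\left(319,-482 \right)} + 123163 = \left(319 + 211 \left(-482\right)\right) + 123163 = \left(319 - 101702\right) + 123163 = -101383 + 123163 = 21780$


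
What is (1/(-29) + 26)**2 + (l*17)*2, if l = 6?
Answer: 738573/841 ≈ 878.21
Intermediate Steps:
(1/(-29) + 26)**2 + (l*17)*2 = (1/(-29) + 26)**2 + (6*17)*2 = (-1/29 + 26)**2 + 102*2 = (753/29)**2 + 204 = 567009/841 + 204 = 738573/841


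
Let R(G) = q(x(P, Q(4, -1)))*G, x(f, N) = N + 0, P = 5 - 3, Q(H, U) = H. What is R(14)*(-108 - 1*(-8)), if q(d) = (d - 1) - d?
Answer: 1400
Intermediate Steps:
P = 2
x(f, N) = N
q(d) = -1 (q(d) = (-1 + d) - d = -1)
R(G) = -G
R(14)*(-108 - 1*(-8)) = (-1*14)*(-108 - 1*(-8)) = -14*(-108 + 8) = -14*(-100) = 1400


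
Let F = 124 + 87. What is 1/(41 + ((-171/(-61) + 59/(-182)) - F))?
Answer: -11102/1859817 ≈ -0.0059694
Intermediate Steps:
F = 211
1/(41 + ((-171/(-61) + 59/(-182)) - F)) = 1/(41 + ((-171/(-61) + 59/(-182)) - 1*211)) = 1/(41 + ((-171*(-1/61) + 59*(-1/182)) - 211)) = 1/(41 + ((171/61 - 59/182) - 211)) = 1/(41 + (27523/11102 - 211)) = 1/(41 - 2314999/11102) = 1/(-1859817/11102) = -11102/1859817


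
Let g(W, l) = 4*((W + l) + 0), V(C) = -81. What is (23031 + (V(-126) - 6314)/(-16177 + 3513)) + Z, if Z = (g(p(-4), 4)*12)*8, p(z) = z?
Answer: 291670979/12664 ≈ 23032.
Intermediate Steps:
g(W, l) = 4*W + 4*l (g(W, l) = 4*(W + l) = 4*W + 4*l)
Z = 0 (Z = ((4*(-4) + 4*4)*12)*8 = ((-16 + 16)*12)*8 = (0*12)*8 = 0*8 = 0)
(23031 + (V(-126) - 6314)/(-16177 + 3513)) + Z = (23031 + (-81 - 6314)/(-16177 + 3513)) + 0 = (23031 - 6395/(-12664)) + 0 = (23031 - 6395*(-1/12664)) + 0 = (23031 + 6395/12664) + 0 = 291670979/12664 + 0 = 291670979/12664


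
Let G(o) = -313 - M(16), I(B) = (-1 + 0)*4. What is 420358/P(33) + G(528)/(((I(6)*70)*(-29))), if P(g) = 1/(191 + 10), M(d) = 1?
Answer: 343037349323/4060 ≈ 8.4492e+7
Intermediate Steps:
I(B) = -4 (I(B) = -1*4 = -4)
G(o) = -314 (G(o) = -313 - 1*1 = -313 - 1 = -314)
P(g) = 1/201
420358/P(33) + G(528)/(((I(6)*70)*(-29))) = 420358/(1/201) - 314/(-4*70*(-29)) = 420358*201 - 314/((-280*(-29))) = 84491958 - 314/8120 = 84491958 - 314*1/8120 = 84491958 - 157/4060 = 343037349323/4060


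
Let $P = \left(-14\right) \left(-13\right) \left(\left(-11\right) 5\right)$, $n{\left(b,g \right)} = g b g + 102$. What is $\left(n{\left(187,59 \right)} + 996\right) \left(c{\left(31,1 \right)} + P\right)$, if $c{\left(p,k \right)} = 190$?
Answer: $-6403081900$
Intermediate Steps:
$n{\left(b,g \right)} = 102 + b g^{2}$ ($n{\left(b,g \right)} = b g g + 102 = b g^{2} + 102 = 102 + b g^{2}$)
$P = -10010$ ($P = 182 \left(-55\right) = -10010$)
$\left(n{\left(187,59 \right)} + 996\right) \left(c{\left(31,1 \right)} + P\right) = \left(\left(102 + 187 \cdot 59^{2}\right) + 996\right) \left(190 - 10010\right) = \left(\left(102 + 187 \cdot 3481\right) + 996\right) \left(-9820\right) = \left(\left(102 + 650947\right) + 996\right) \left(-9820\right) = \left(651049 + 996\right) \left(-9820\right) = 652045 \left(-9820\right) = -6403081900$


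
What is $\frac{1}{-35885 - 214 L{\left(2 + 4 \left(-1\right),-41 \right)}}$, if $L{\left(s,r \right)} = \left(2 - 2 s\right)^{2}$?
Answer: $- \frac{1}{43589} \approx -2.2942 \cdot 10^{-5}$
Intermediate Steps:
$\frac{1}{-35885 - 214 L{\left(2 + 4 \left(-1\right),-41 \right)}} = \frac{1}{-35885 - 214 \cdot 4 \left(-1 + \left(2 + 4 \left(-1\right)\right)\right)^{2}} = \frac{1}{-35885 - 214 \cdot 4 \left(-1 + \left(2 - 4\right)\right)^{2}} = \frac{1}{-35885 - 214 \cdot 4 \left(-1 - 2\right)^{2}} = \frac{1}{-35885 - 214 \cdot 4 \left(-3\right)^{2}} = \frac{1}{-35885 - 214 \cdot 4 \cdot 9} = \frac{1}{-35885 - 7704} = \frac{1}{-43589} = - \frac{1}{43589}$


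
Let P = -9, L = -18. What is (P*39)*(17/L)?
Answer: 663/2 ≈ 331.50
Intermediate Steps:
(P*39)*(17/L) = (-9*39)*(17/(-18)) = -5967*(-1)/18 = -351*(-17/18) = 663/2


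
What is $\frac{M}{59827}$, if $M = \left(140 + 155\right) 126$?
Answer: $\frac{37170}{59827} \approx 0.62129$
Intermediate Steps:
$M = 37170$ ($M = 295 \cdot 126 = 37170$)
$\frac{M}{59827} = \frac{37170}{59827}$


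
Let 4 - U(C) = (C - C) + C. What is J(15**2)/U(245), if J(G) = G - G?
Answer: 0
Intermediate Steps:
J(G) = 0
U(C) = 4 - C (U(C) = 4 - ((C - C) + C) = 4 - (0 + C) = 4 - C)
J(15**2)/U(245) = 0/(4 - 1*245) = 0/(4 - 245) = 0/(-241) = 0*(-1/241) = 0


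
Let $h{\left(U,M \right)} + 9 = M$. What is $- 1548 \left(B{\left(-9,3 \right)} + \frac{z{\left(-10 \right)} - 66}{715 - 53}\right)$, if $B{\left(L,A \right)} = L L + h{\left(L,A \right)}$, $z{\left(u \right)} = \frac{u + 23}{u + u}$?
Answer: $- \frac{383775129}{3310} \approx -1.1594 \cdot 10^{5}$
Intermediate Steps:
$z{\left(u \right)} = \frac{23 + u}{2 u}$
$h{\left(U,M \right)} = -9 + M$
$B{\left(L,A \right)} = -9 + A + L^{2}$ ($B{\left(L,A \right)} = L L + \left(-9 + A\right) = L^{2} + \left(-9 + A\right) = -9 + A + L^{2}$)
$- 1548 \left(B{\left(-9,3 \right)} + \frac{z{\left(-10 \right)} - 66}{715 - 53}\right) = - 1548 \left(\left(-9 + 3 + \left(-9\right)^{2}\right) + \frac{\frac{23 - 10}{2 \left(-10\right)} - 66}{715 - 53}\right) = - 1548 \left(\left(-9 + 3 + 81\right) + \frac{\frac{1}{2} \left(- \frac{1}{10}\right) 13 - 66}{662}\right) = - 1548 \left(75 + \left(- \frac{13}{20} - 66\right) \frac{1}{662}\right) = - 1548 \left(75 - \frac{1333}{13240}\right) = \left(-1548\right) \frac{991667}{13240} = - \frac{383775129}{3310}$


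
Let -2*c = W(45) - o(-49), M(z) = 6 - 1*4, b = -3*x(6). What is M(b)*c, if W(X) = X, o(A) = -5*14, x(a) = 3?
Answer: -115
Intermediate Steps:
o(A) = -70
b = -9 (b = -3*3 = -9)
M(z) = 2 (M(z) = 6 - 4 = 2)
c = -115/2 (c = -(45 - 1*(-70))/2 = -(45 + 70)/2 = -½*115 = -115/2 ≈ -57.500)
M(b)*c = 2*(-115/2) = -115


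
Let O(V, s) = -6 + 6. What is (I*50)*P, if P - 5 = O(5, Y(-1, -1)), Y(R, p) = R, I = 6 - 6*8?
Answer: -10500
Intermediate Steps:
I = -42 (I = 6 - 48 = -42)
O(V, s) = 0
P = 5 (P = 5 + 0 = 5)
(I*50)*P = -42*50*5 = -2100*5 = -10500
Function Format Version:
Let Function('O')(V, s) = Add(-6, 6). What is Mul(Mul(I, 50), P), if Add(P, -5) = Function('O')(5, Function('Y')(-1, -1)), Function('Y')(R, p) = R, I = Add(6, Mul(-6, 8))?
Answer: -10500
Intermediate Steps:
I = -42 (I = Add(6, -48) = -42)
Function('O')(V, s) = 0
P = 5 (P = Add(5, 0) = 5)
Mul(Mul(I, 50), P) = Mul(Mul(-42, 50), 5) = Mul(-2100, 5) = -10500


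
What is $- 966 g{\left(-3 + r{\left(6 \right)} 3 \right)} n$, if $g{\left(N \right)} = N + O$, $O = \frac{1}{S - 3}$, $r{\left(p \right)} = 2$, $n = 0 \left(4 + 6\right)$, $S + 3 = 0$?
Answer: $0$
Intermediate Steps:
$S = -3$ ($S = -3 + 0 = -3$)
$n = 0$ ($n = 0 \cdot 10 = 0$)
$O = - \frac{1}{6}$ ($O = \frac{1}{-3 - 3} = \frac{1}{-6} = - \frac{1}{6} \approx -0.16667$)
$g{\left(N \right)} = - \frac{1}{6} + N$ ($g{\left(N \right)} = N - \frac{1}{6} = - \frac{1}{6} + N$)
$- 966 g{\left(-3 + r{\left(6 \right)} 3 \right)} n = - 966 \left(- \frac{1}{6} + \left(-3 + 2 \cdot 3\right)\right) 0 = - 966 \left(- \frac{1}{6} + \left(-3 + 6\right)\right) 0 = - 966 \left(- \frac{1}{6} + 3\right) 0 = - 966 \cdot \frac{17}{6} \cdot 0 = \left(-966\right) 0 = 0$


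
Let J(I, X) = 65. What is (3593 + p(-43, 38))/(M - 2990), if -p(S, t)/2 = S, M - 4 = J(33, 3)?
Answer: -3679/2921 ≈ -1.2595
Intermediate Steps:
M = 69 (M = 4 + 65 = 69)
p(S, t) = -2*S
(3593 + p(-43, 38))/(M - 2990) = (3593 - 2*(-43))/(69 - 2990) = (3593 + 86)/(-2921) = 3679*(-1/2921) = -3679/2921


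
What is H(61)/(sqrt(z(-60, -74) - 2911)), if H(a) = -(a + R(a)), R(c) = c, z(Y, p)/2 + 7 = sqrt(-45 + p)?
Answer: -122/sqrt(-2925 + 2*I*sqrt(119)) ≈ -0.0084126 + 2.2557*I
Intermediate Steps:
z(Y, p) = -14 + 2*sqrt(-45 + p)
H(a) = -2*a (H(a) = -(a + a) = -2*a)
H(61)/(sqrt(z(-60, -74) - 2911)) = (-2*61)/(sqrt((-14 + 2*sqrt(-45 - 74)) - 2911)) = -122/sqrt((-14 + 2*sqrt(-119)) - 2911) = -122/sqrt((-14 + 2*(I*sqrt(119))) - 2911) = -122/sqrt((-14 + 2*I*sqrt(119)) - 2911) = -122/sqrt(-2925 + 2*I*sqrt(119))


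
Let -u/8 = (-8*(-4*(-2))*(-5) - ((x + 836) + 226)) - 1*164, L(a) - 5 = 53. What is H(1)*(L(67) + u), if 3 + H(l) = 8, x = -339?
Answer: 22970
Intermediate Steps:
L(a) = 58 (L(a) = 5 + 53 = 58)
H(l) = 5 (H(l) = -3 + 8 = 5)
u = 4536 (u = -8*((-8*(-4*(-2))*(-5) - ((-339 + 836) + 226)) - 1*164) = -8*((-64*(-5) - (497 + 226)) - 164) = -8*((-8*(-40) - 1*723) - 164) = -8*((320 - 723) - 164) = -8*(-403 - 164) = -8*(-567) = 4536)
H(1)*(L(67) + u) = 5*(58 + 4536) = 5*4594 = 22970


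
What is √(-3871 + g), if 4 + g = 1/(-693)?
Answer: 8*I*√3230843/231 ≈ 62.25*I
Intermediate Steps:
g = -2773/693 (g = -4 + 1/(-693) = -4 - 1/693 = -2773/693 ≈ -4.0014)
√(-3871 + g) = √(-3871 - 2773/693) = √(-2685376/693) = 8*I*√3230843/231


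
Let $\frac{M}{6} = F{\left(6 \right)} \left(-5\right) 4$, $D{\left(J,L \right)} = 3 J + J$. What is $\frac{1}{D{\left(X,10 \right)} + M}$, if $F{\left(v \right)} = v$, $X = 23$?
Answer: $- \frac{1}{628} \approx -0.0015924$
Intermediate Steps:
$D{\left(J,L \right)} = 4 J$
$M = -720$ ($M = 6 \cdot 6 \left(-5\right) 4 = 6 \left(\left(-30\right) 4\right) = 6 \left(-120\right) = -720$)
$\frac{1}{D{\left(X,10 \right)} + M} = \frac{1}{4 \cdot 23 - 720} = \frac{1}{92 - 720} = \frac{1}{-628} = - \frac{1}{628}$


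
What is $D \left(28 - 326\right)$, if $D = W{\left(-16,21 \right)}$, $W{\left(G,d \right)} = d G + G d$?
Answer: $200256$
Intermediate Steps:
$W{\left(G,d \right)} = 2 G d$ ($W{\left(G,d \right)} = G d + G d = 2 G d$)
$D = -672$ ($D = 2 \left(-16\right) 21 = -672$)
$D \left(28 - 326\right) = - 672 \left(28 - 326\right) = \left(-672\right) \left(-298\right) = 200256$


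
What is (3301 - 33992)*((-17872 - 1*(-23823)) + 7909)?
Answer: -425377260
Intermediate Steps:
(3301 - 33992)*((-17872 - 1*(-23823)) + 7909) = -30691*((-17872 + 23823) + 7909) = -30691*(5951 + 7909) = -30691*13860 = -425377260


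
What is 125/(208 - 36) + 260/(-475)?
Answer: 2931/16340 ≈ 0.17938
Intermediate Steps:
125/(208 - 36) + 260/(-475) = 125/172 + 260*(-1/475) = 125*(1/172) - 52/95 = 125/172 - 52/95 = 2931/16340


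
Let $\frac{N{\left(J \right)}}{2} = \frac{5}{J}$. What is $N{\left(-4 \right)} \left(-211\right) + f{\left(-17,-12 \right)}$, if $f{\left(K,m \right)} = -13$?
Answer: $\frac{1029}{2} \approx 514.5$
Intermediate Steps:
$N{\left(J \right)} = \frac{10}{J}$ ($N{\left(J \right)} = 2 \frac{5}{J} = \frac{10}{J}$)
$N{\left(-4 \right)} \left(-211\right) + f{\left(-17,-12 \right)} = \frac{10}{-4} \left(-211\right) - 13 = 10 \left(- \frac{1}{4}\right) \left(-211\right) - 13 = \left(- \frac{5}{2}\right) \left(-211\right) - 13 = \frac{1055}{2} - 13 = \frac{1029}{2}$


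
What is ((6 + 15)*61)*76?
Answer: 97356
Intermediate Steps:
((6 + 15)*61)*76 = (21*61)*76 = 1281*76 = 97356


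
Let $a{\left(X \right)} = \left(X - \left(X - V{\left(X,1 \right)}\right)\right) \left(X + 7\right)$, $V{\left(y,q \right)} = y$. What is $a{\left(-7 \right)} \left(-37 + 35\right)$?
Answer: $0$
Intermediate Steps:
$a{\left(X \right)} = X \left(7 + X\right)$ ($a{\left(X \right)} = \left(X + \left(X - X\right)\right) \left(X + 7\right) = \left(X + 0\right) \left(7 + X\right) = X \left(7 + X\right)$)
$a{\left(-7 \right)} \left(-37 + 35\right) = - 7 \left(7 - 7\right) \left(-37 + 35\right) = \left(-7\right) 0 \left(-2\right) = 0 \left(-2\right) = 0$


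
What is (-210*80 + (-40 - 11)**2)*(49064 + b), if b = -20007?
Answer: -412580343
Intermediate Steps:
(-210*80 + (-40 - 11)**2)*(49064 + b) = (-210*80 + (-40 - 11)**2)*(49064 - 20007) = (-16800 + (-51)**2)*29057 = (-16800 + 2601)*29057 = -14199*29057 = -412580343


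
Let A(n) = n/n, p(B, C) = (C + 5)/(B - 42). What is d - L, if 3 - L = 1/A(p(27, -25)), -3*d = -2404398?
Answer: 801464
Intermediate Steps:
d = 801466 (d = -⅓*(-2404398) = 801466)
p(B, C) = (5 + C)/(-42 + B)
A(n) = 1
L = 2 (L = 3 - 1/1 = 3 - 1*1 = 3 - 1 = 2)
d - L = 801466 - 1*2 = 801466 - 2 = 801464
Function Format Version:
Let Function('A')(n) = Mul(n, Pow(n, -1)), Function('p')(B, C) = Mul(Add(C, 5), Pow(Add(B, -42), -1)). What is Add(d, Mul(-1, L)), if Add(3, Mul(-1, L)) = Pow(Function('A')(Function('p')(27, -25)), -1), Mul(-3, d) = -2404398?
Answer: 801464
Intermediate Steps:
d = 801466 (d = Mul(Rational(-1, 3), -2404398) = 801466)
Function('p')(B, C) = Mul(Pow(Add(-42, B), -1), Add(5, C)) (Function('p')(B, C) = Mul(Add(5, C), Pow(Add(-42, B), -1)) = Mul(Pow(Add(-42, B), -1), Add(5, C)))
Function('A')(n) = 1
L = 2 (L = Add(3, Mul(-1, Pow(1, -1))) = Add(3, Mul(-1, 1)) = Add(3, -1) = 2)
Add(d, Mul(-1, L)) = Add(801466, Mul(-1, 2)) = Add(801466, -2) = 801464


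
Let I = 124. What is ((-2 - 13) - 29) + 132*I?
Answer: 16324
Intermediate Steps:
((-2 - 13) - 29) + 132*I = ((-2 - 13) - 29) + 132*124 = (-15 - 29) + 16368 = -44 + 16368 = 16324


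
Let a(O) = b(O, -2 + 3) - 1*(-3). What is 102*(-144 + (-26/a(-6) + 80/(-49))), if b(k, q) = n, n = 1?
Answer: -760359/49 ≈ -15518.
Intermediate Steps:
b(k, q) = 1
a(O) = 4 (a(O) = 1 - 1*(-3) = 1 + 3 = 4)
102*(-144 + (-26/a(-6) + 80/(-49))) = 102*(-144 + (-26/4 + 80/(-49))) = 102*(-144 + (-26*1/4 + 80*(-1/49))) = 102*(-144 + (-13/2 - 80/49)) = 102*(-144 - 797/98) = 102*(-14909/98) = -760359/49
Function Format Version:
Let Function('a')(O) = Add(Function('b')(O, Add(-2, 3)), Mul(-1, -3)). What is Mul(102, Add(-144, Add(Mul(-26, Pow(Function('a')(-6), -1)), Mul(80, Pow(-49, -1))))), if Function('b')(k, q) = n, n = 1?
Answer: Rational(-760359, 49) ≈ -15518.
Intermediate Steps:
Function('b')(k, q) = 1
Function('a')(O) = 4 (Function('a')(O) = Add(1, Mul(-1, -3)) = Add(1, 3) = 4)
Mul(102, Add(-144, Add(Mul(-26, Pow(Function('a')(-6), -1)), Mul(80, Pow(-49, -1))))) = Mul(102, Add(-144, Add(Mul(-26, Pow(4, -1)), Mul(80, Pow(-49, -1))))) = Mul(102, Add(-144, Add(Mul(-26, Rational(1, 4)), Mul(80, Rational(-1, 49))))) = Mul(102, Add(-144, Add(Rational(-13, 2), Rational(-80, 49)))) = Mul(102, Add(-144, Rational(-797, 98))) = Mul(102, Rational(-14909, 98)) = Rational(-760359, 49)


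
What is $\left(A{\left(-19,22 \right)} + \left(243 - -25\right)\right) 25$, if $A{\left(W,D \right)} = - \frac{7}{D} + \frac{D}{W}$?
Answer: $\frac{2785175}{418} \approx 6663.1$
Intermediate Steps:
$\left(A{\left(-19,22 \right)} + \left(243 - -25\right)\right) 25 = \left(\left(- \frac{7}{22} + \frac{22}{-19}\right) + \left(243 - -25\right)\right) 25 = \left(\left(\left(-7\right) \frac{1}{22} + 22 \left(- \frac{1}{19}\right)\right) + \left(243 + 25\right)\right) 25 = \left(\left(- \frac{7}{22} - \frac{22}{19}\right) + 268\right) 25 = \left(- \frac{617}{418} + 268\right) 25 = \frac{111407}{418} \cdot 25 = \frac{2785175}{418}$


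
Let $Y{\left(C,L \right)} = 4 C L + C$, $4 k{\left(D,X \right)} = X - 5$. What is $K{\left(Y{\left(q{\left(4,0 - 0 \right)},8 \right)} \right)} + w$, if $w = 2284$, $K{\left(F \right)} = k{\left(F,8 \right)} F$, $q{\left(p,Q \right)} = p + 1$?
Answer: $\frac{9631}{4} \approx 2407.8$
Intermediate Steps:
$k{\left(D,X \right)} = - \frac{5}{4} + \frac{X}{4}$ ($k{\left(D,X \right)} = \frac{X - 5}{4} = \frac{-5 + X}{4} = - \frac{5}{4} + \frac{X}{4}$)
$q{\left(p,Q \right)} = 1 + p$
$Y{\left(C,L \right)} = C + 4 C L$ ($Y{\left(C,L \right)} = 4 C L + C = C + 4 C L$)
$K{\left(F \right)} = \frac{3 F}{4}$ ($K{\left(F \right)} = \left(- \frac{5}{4} + \frac{1}{4} \cdot 8\right) F = \left(- \frac{5}{4} + 2\right) F = \frac{3 F}{4}$)
$K{\left(Y{\left(q{\left(4,0 - 0 \right)},8 \right)} \right)} + w = \frac{3 \left(1 + 4\right) \left(1 + 4 \cdot 8\right)}{4} + 2284 = \frac{3 \cdot 5 \left(1 + 32\right)}{4} + 2284 = \frac{3 \cdot 5 \cdot 33}{4} + 2284 = \frac{3}{4} \cdot 165 + 2284 = \frac{495}{4} + 2284 = \frac{9631}{4}$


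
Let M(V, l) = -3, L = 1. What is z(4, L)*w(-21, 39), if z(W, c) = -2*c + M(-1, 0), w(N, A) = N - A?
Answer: 300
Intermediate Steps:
z(W, c) = -3 - 2*c (z(W, c) = -2*c - 3 = -3 - 2*c)
z(4, L)*w(-21, 39) = (-3 - 2*1)*(-21 - 1*39) = (-3 - 2)*(-21 - 39) = -5*(-60) = 300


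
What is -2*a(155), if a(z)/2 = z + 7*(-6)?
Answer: -452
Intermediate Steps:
a(z) = -84 + 2*z (a(z) = 2*(z + 7*(-6)) = 2*(z - 42) = 2*(-42 + z) = -84 + 2*z)
-2*a(155) = -2*(-84 + 2*155) = -2*(-84 + 310) = -2*226 = -452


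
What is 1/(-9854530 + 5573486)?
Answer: -1/4281044 ≈ -2.3359e-7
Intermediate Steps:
1/(-9854530 + 5573486) = 1/(-4281044) = -1/4281044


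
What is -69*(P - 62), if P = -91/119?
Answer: 73623/17 ≈ 4330.8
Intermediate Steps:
P = -13/17 (P = -91*1/119 = -13/17 ≈ -0.76471)
-69*(P - 62) = -69*(-13/17 - 62) = -69*(-1067/17) = 73623/17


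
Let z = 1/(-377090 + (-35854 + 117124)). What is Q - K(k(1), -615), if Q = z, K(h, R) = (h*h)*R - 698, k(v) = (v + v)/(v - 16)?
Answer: 629149973/887460 ≈ 708.93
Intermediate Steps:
k(v) = 2*v/(-16 + v) (k(v) = (2*v)/(-16 + v) = 2*v/(-16 + v))
K(h, R) = -698 + R*h² (K(h, R) = h²*R - 698 = R*h² - 698 = -698 + R*h²)
z = -1/295820 (z = 1/(-377090 + 81270) = 1/(-295820) = -1/295820 ≈ -3.3804e-6)
Q = -1/295820 ≈ -3.3804e-6
Q - K(k(1), -615) = -1/295820 - (-698 - 615*4/(-16 + 1)²) = -1/295820 - (-698 - 615*(2*1/(-15))²) = -1/295820 - (-698 - 615*(2*1*(-1/15))²) = -1/295820 - (-698 - 615*(-2/15)²) = -1/295820 - (-698 - 615*4/225) = -1/295820 - (-698 - 164/15) = -1/295820 - 1*(-10634/15) = -1/295820 + 10634/15 = 629149973/887460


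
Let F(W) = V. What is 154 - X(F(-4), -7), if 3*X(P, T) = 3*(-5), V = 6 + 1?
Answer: 159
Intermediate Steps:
V = 7
F(W) = 7
X(P, T) = -5 (X(P, T) = (3*(-5))/3 = (⅓)*(-15) = -5)
154 - X(F(-4), -7) = 154 - 1*(-5) = 154 + 5 = 159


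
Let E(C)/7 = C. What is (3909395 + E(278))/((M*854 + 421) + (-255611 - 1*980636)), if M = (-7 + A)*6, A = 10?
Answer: -3911341/1220454 ≈ -3.2048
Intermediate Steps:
E(C) = 7*C
M = 18 (M = (-7 + 10)*6 = 3*6 = 18)
(3909395 + E(278))/((M*854 + 421) + (-255611 - 1*980636)) = (3909395 + 7*278)/((18*854 + 421) + (-255611 - 1*980636)) = (3909395 + 1946)/((15372 + 421) + (-255611 - 980636)) = 3911341/(15793 - 1236247) = 3911341/(-1220454) = 3911341*(-1/1220454) = -3911341/1220454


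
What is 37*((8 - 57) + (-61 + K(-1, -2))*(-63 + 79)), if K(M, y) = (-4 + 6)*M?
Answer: -39109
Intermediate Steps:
K(M, y) = 2*M
37*((8 - 57) + (-61 + K(-1, -2))*(-63 + 79)) = 37*((8 - 57) + (-61 + 2*(-1))*(-63 + 79)) = 37*(-49 + (-61 - 2)*16) = 37*(-49 - 63*16) = 37*(-49 - 1008) = 37*(-1057) = -39109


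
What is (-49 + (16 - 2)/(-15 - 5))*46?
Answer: -11431/5 ≈ -2286.2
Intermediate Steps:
(-49 + (16 - 2)/(-15 - 5))*46 = (-49 + 14/(-20))*46 = (-49 + 14*(-1/20))*46 = (-49 - 7/10)*46 = -497/10*46 = -11431/5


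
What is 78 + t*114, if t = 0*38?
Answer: 78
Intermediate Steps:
t = 0
78 + t*114 = 78 + 0*114 = 78 + 0 = 78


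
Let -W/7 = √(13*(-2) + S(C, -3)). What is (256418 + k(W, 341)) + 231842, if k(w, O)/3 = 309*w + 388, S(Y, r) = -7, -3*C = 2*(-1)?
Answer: 489424 - 6489*I*√33 ≈ 4.8942e+5 - 37276.0*I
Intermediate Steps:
C = ⅔ (C = -2*(-1)/3 = -⅓*(-2) = ⅔ ≈ 0.66667)
W = -7*I*√33 (W = -7*√(13*(-2) - 7) = -7*√(-26 - 7) = -7*I*√33 ≈ -40.212*I)
k(w, O) = 1164 + 927*w (k(w, O) = 3*(309*w + 388) = 3*(388 + 309*w) = 1164 + 927*w)
(256418 + k(W, 341)) + 231842 = (256418 + (1164 + 927*(-7*I*√33))) + 231842 = (256418 + (1164 - 6489*I*√33)) + 231842 = (257582 - 6489*I*√33) + 231842 = 489424 - 6489*I*√33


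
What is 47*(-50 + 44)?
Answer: -282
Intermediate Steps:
47*(-50 + 44) = 47*(-6) = -282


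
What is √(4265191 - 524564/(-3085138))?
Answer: 3*√23013841130432249/220367 ≈ 2065.2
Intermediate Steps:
√(4265191 - 524564/(-3085138)) = √(4265191 - 524564*(-1/3085138)) = √(4265191 + 262282/1542569) = √(6579351677961/1542569) = 3*√23013841130432249/220367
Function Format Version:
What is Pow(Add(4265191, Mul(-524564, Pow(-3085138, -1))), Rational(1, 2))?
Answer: Mul(Rational(3, 220367), Pow(23013841130432249, Rational(1, 2))) ≈ 2065.2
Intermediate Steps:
Pow(Add(4265191, Mul(-524564, Pow(-3085138, -1))), Rational(1, 2)) = Pow(Add(4265191, Mul(-524564, Rational(-1, 3085138))), Rational(1, 2)) = Pow(Add(4265191, Rational(262282, 1542569)), Rational(1, 2)) = Pow(Rational(6579351677961, 1542569), Rational(1, 2)) = Mul(Rational(3, 220367), Pow(23013841130432249, Rational(1, 2)))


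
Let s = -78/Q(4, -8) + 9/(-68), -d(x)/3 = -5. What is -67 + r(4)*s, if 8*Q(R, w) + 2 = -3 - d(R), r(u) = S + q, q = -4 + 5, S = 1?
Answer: -827/170 ≈ -4.8647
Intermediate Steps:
q = 1
d(x) = 15 (d(x) = -3*(-5) = 15)
r(u) = 2 (r(u) = 1 + 1 = 2)
Q(R, w) = -5/2 (Q(R, w) = -¼ + (-3 - 1*15)/8 = -¼ + (-3 - 15)/8 = -¼ + (⅛)*(-18) = -¼ - 9/4 = -5/2)
s = 10563/340 (s = -78/(-5/2) + 9/(-68) = -78*(-⅖) + 9*(-1/68) = 156/5 - 9/68 = 10563/340 ≈ 31.068)
-67 + r(4)*s = -67 + 2*(10563/340) = -67 + 10563/170 = -827/170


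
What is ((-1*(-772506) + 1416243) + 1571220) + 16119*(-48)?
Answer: 2986257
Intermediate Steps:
((-1*(-772506) + 1416243) + 1571220) + 16119*(-48) = ((772506 + 1416243) + 1571220) - 773712 = (2188749 + 1571220) - 773712 = 3759969 - 773712 = 2986257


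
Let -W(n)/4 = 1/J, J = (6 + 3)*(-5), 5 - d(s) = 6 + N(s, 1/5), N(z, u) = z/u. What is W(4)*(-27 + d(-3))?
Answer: -52/45 ≈ -1.1556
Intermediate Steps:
d(s) = -1 - 5*s (d(s) = 5 - (6 + s/(1/5)) = 5 - (6 + s/(⅕)) = 5 - (6 + s*5) = 5 - (6 + 5*s) = 5 + (-6 - 5*s) = -1 - 5*s)
J = -45 (J = 9*(-5) = -45)
W(n) = 4/45 (W(n) = -4/(-45) = -4*(-1/45) = 4/45)
W(4)*(-27 + d(-3)) = 4*(-27 + (-1 - 5*(-3)))/45 = 4*(-27 + (-1 + 15))/45 = 4*(-27 + 14)/45 = (4/45)*(-13) = -52/45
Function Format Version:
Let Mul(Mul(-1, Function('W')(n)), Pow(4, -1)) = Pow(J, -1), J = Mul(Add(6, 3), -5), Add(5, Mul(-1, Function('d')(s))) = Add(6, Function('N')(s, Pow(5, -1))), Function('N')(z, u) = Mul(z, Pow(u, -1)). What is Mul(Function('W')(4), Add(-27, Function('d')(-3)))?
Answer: Rational(-52, 45) ≈ -1.1556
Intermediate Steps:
Function('d')(s) = Add(-1, Mul(-5, s)) (Function('d')(s) = Add(5, Mul(-1, Add(6, Mul(s, Pow(Pow(5, -1), -1))))) = Add(5, Mul(-1, Add(6, Mul(s, Pow(Rational(1, 5), -1))))) = Add(5, Mul(-1, Add(6, Mul(s, 5)))) = Add(5, Mul(-1, Add(6, Mul(5, s)))) = Add(5, Add(-6, Mul(-5, s))) = Add(-1, Mul(-5, s)))
J = -45 (J = Mul(9, -5) = -45)
Function('W')(n) = Rational(4, 45) (Function('W')(n) = Mul(-4, Pow(-45, -1)) = Mul(-4, Rational(-1, 45)) = Rational(4, 45))
Mul(Function('W')(4), Add(-27, Function('d')(-3))) = Mul(Rational(4, 45), Add(-27, Add(-1, Mul(-5, -3)))) = Mul(Rational(4, 45), Add(-27, Add(-1, 15))) = Mul(Rational(4, 45), Add(-27, 14)) = Mul(Rational(4, 45), -13) = Rational(-52, 45)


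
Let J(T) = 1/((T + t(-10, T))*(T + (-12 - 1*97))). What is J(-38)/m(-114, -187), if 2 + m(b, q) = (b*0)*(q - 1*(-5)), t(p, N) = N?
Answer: -1/22344 ≈ -4.4755e-5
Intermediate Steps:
m(b, q) = -2 (m(b, q) = -2 + (b*0)*(q - 1*(-5)) = -2 + 0*(q + 5) = -2 + 0*(5 + q) = -2 + 0 = -2)
J(T) = 1/(2*T*(-109 + T)) (J(T) = 1/((T + T)*(T + (-12 - 1*97))) = 1/((2*T)*(T + (-12 - 97))) = 1/((2*T)*(T - 109)) = 1/((2*T)*(-109 + T)) = 1/(2*T*(-109 + T)))
J(-38)/m(-114, -187) = ((1/2)/(-38*(-109 - 38)))/(-2) = ((1/2)*(-1/38)/(-147))*(-1/2) = ((1/2)*(-1/38)*(-1/147))*(-1/2) = (1/11172)*(-1/2) = -1/22344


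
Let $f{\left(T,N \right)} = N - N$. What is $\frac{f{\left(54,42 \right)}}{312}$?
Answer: $0$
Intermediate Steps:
$f{\left(T,N \right)} = 0$
$\frac{f{\left(54,42 \right)}}{312} = \frac{0}{312} = 0 \cdot \frac{1}{312} = 0$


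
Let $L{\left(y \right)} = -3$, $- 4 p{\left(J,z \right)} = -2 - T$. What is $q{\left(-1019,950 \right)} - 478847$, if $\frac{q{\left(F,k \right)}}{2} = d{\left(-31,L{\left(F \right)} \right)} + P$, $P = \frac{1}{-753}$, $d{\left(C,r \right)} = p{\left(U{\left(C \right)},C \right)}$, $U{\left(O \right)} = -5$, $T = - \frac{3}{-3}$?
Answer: $- \frac{721141327}{1506} \approx -4.7885 \cdot 10^{5}$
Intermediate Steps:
$T = 1$ ($T = - \frac{3 \left(-1\right)}{3} = \left(-1\right) \left(-1\right) = 1$)
$p{\left(J,z \right)} = \frac{3}{4}$ ($p{\left(J,z \right)} = - \frac{-2 - 1}{4} = \left(- \frac{1}{4}\right) \left(-3\right) = \frac{3}{4}$)
$d{\left(C,r \right)} = \frac{3}{4}$
$P = - \frac{1}{753} \approx -0.001328$
$q{\left(F,k \right)} = \frac{2255}{1506}$ ($q{\left(F,k \right)} = 2 \left(\frac{3}{4} - \frac{1}{753}\right) = 2 \cdot \frac{2255}{3012} = \frac{2255}{1506}$)
$q{\left(-1019,950 \right)} - 478847 = \frac{2255}{1506} - 478847 = - \frac{721141327}{1506}$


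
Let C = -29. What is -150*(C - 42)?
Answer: 10650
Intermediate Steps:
-150*(C - 42) = -150*(-29 - 42) = -150*(-71) = 10650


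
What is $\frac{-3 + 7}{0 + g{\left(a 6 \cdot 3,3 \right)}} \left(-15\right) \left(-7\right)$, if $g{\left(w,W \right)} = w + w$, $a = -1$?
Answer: $- \frac{35}{3} \approx -11.667$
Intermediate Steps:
$g{\left(w,W \right)} = 2 w$
$\frac{-3 + 7}{0 + g{\left(a 6 \cdot 3,3 \right)}} \left(-15\right) \left(-7\right) = \frac{-3 + 7}{0 + 2 \left(-1\right) 6 \cdot 3} \left(-15\right) \left(-7\right) = \frac{4}{0 + 2 \left(\left(-6\right) 3\right)} \left(-15\right) \left(-7\right) = \frac{4}{0 + 2 \left(-18\right)} \left(-15\right) \left(-7\right) = \frac{4}{0 - 36} \left(-15\right) \left(-7\right) = \frac{4}{-36} \left(-15\right) \left(-7\right) = 4 \left(- \frac{1}{36}\right) \left(-15\right) \left(-7\right) = \left(- \frac{1}{9}\right) \left(-15\right) \left(-7\right) = \frac{5}{3} \left(-7\right) = - \frac{35}{3}$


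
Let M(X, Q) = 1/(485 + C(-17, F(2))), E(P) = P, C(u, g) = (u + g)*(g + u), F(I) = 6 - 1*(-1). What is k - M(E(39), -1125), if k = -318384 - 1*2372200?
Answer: -1573991641/585 ≈ -2.6906e+6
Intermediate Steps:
F(I) = 7 (F(I) = 6 + 1 = 7)
C(u, g) = (g + u)**2 (C(u, g) = (g + u)*(g + u) = (g + u)**2)
k = -2690584 (k = -318384 - 2372200 = -2690584)
M(X, Q) = 1/585 (M(X, Q) = 1/(485 + (7 - 17)**2) = 1/(485 + (-10)**2) = 1/(485 + 100) = 1/585)
k - M(E(39), -1125) = -2690584 - 1*1/585 = -2690584 - 1/585 = -1573991641/585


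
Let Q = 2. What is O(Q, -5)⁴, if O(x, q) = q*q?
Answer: 390625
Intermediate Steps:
O(x, q) = q²
O(Q, -5)⁴ = ((-5)²)⁴ = 25⁴ = 390625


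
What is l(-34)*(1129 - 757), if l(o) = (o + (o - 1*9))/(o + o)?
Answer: 7161/17 ≈ 421.24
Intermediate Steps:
l(o) = (-9 + 2*o)/(2*o) (l(o) = (o + (o - 9))/((2*o)) = (o + (-9 + o))*(1/(2*o)) = (-9 + 2*o)*(1/(2*o)) = (-9 + 2*o)/(2*o))
l(-34)*(1129 - 757) = ((-9/2 - 34)/(-34))*(1129 - 757) = -1/34*(-77/2)*372 = (77/68)*372 = 7161/17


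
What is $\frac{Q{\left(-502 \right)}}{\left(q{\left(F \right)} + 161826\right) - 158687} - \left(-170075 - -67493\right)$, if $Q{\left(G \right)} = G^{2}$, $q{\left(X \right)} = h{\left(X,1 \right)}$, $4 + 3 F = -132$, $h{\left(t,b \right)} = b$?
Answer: $\frac{80589871}{785} \approx 1.0266 \cdot 10^{5}$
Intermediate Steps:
$F = - \frac{136}{3}$ ($F = - \frac{4}{3} + \frac{1}{3} \left(-132\right) = - \frac{4}{3} - 44 = - \frac{136}{3} \approx -45.333$)
$q{\left(X \right)} = 1$
$\frac{Q{\left(-502 \right)}}{\left(q{\left(F \right)} + 161826\right) - 158687} - \left(-170075 - -67493\right) = \frac{\left(-502\right)^{2}}{\left(1 + 161826\right) - 158687} - \left(-170075 - -67493\right) = \frac{252004}{161827 - 158687} - \left(-170075 + 67493\right) = \frac{252004}{3140} - -102582 = 252004 \cdot \frac{1}{3140} + 102582 = \frac{63001}{785} + 102582 = \frac{80589871}{785}$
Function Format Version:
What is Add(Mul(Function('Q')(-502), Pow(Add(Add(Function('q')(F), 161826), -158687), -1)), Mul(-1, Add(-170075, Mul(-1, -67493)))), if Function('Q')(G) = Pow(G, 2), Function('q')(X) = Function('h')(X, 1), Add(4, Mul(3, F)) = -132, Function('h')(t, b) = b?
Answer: Rational(80589871, 785) ≈ 1.0266e+5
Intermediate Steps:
F = Rational(-136, 3) (F = Add(Rational(-4, 3), Mul(Rational(1, 3), -132)) = Add(Rational(-4, 3), -44) = Rational(-136, 3) ≈ -45.333)
Function('q')(X) = 1
Add(Mul(Function('Q')(-502), Pow(Add(Add(Function('q')(F), 161826), -158687), -1)), Mul(-1, Add(-170075, Mul(-1, -67493)))) = Add(Mul(Pow(-502, 2), Pow(Add(Add(1, 161826), -158687), -1)), Mul(-1, Add(-170075, Mul(-1, -67493)))) = Add(Mul(252004, Pow(Add(161827, -158687), -1)), Mul(-1, Add(-170075, 67493))) = Add(Mul(252004, Pow(3140, -1)), Mul(-1, -102582)) = Add(Mul(252004, Rational(1, 3140)), 102582) = Add(Rational(63001, 785), 102582) = Rational(80589871, 785)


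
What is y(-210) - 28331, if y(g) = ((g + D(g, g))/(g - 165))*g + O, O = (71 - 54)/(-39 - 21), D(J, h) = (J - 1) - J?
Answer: -8534833/300 ≈ -28449.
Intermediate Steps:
D(J, h) = -1 (D(J, h) = (-1 + J) - J = -1)
O = -17/60 (O = 17/(-60) = 17*(-1/60) = -17/60 ≈ -0.28333)
y(g) = -17/60 + g*(-1 + g)/(-165 + g) (y(g) = ((g - 1)/(g - 165))*g - 17/60 = ((-1 + g)/(-165 + g))*g - 17/60 = g*(-1 + g)/(-165 + g) - 17/60 = -17/60 + g*(-1 + g)/(-165 + g))
y(-210) - 28331 = (2805 - 77*(-210) + 60*(-210)²)/(60*(-165 - 210)) - 28331 = (1/60)*(2805 + 16170 + 60*44100)/(-375) - 28331 = (1/60)*(-1/375)*(2805 + 16170 + 2646000) - 28331 = (1/60)*(-1/375)*2664975 - 28331 = -35533/300 - 28331 = -8534833/300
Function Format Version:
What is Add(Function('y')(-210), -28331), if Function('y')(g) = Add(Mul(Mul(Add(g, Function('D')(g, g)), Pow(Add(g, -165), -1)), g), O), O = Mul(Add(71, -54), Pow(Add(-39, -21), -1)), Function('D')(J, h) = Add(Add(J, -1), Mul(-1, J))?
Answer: Rational(-8534833, 300) ≈ -28449.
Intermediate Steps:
Function('D')(J, h) = -1 (Function('D')(J, h) = Add(Add(-1, J), Mul(-1, J)) = -1)
O = Rational(-17, 60) (O = Mul(17, Pow(-60, -1)) = Mul(17, Rational(-1, 60)) = Rational(-17, 60) ≈ -0.28333)
Function('y')(g) = Add(Rational(-17, 60), Mul(g, Pow(Add(-165, g), -1), Add(-1, g))) (Function('y')(g) = Add(Mul(Mul(Add(g, -1), Pow(Add(g, -165), -1)), g), Rational(-17, 60)) = Add(Mul(Mul(Add(-1, g), Pow(Add(-165, g), -1)), g), Rational(-17, 60)) = Add(Mul(Mul(Pow(Add(-165, g), -1), Add(-1, g)), g), Rational(-17, 60)) = Add(Mul(g, Pow(Add(-165, g), -1), Add(-1, g)), Rational(-17, 60)) = Add(Rational(-17, 60), Mul(g, Pow(Add(-165, g), -1), Add(-1, g))))
Add(Function('y')(-210), -28331) = Add(Mul(Rational(1, 60), Pow(Add(-165, -210), -1), Add(2805, Mul(-77, -210), Mul(60, Pow(-210, 2)))), -28331) = Add(Mul(Rational(1, 60), Pow(-375, -1), Add(2805, 16170, Mul(60, 44100))), -28331) = Add(Mul(Rational(1, 60), Rational(-1, 375), Add(2805, 16170, 2646000)), -28331) = Add(Mul(Rational(1, 60), Rational(-1, 375), 2664975), -28331) = Add(Rational(-35533, 300), -28331) = Rational(-8534833, 300)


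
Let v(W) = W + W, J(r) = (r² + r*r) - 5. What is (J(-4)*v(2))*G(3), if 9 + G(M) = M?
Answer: -648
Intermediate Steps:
G(M) = -9 + M
J(r) = -5 + 2*r² (J(r) = (r² + r²) - 5 = 2*r² - 5 = -5 + 2*r²)
v(W) = 2*W
(J(-4)*v(2))*G(3) = ((-5 + 2*(-4)²)*(2*2))*(-9 + 3) = ((-5 + 2*16)*4)*(-6) = ((-5 + 32)*4)*(-6) = (27*4)*(-6) = 108*(-6) = -648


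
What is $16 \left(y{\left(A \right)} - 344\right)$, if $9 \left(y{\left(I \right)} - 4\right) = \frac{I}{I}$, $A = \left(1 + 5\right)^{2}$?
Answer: $- \frac{48944}{9} \approx -5438.2$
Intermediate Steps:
$A = 36$ ($A = 6^{2} = 36$)
$y{\left(I \right)} = \frac{37}{9}$ ($y{\left(I \right)} = 4 + \frac{I \frac{1}{I}}{9} = 4 + \frac{1}{9} \cdot 1 = 4 + \frac{1}{9} = \frac{37}{9}$)
$16 \left(y{\left(A \right)} - 344\right) = 16 \left(\frac{37}{9} - 344\right) = 16 \left(- \frac{3059}{9}\right) = - \frac{48944}{9}$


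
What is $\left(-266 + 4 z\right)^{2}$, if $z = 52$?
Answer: $3364$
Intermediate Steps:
$\left(-266 + 4 z\right)^{2} = \left(-266 + 4 \cdot 52\right)^{2} = \left(-266 + 208\right)^{2} = \left(-58\right)^{2} = 3364$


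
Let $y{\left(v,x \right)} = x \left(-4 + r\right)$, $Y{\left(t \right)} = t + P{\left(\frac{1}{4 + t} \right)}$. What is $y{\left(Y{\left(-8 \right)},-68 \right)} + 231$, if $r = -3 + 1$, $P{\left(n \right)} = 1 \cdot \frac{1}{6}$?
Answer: $639$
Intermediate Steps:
$P{\left(n \right)} = \frac{1}{6}$ ($P{\left(n \right)} = 1 \cdot \frac{1}{6} = \frac{1}{6}$)
$r = -2$
$Y{\left(t \right)} = \frac{1}{6} + t$ ($Y{\left(t \right)} = t + \frac{1}{6} = \frac{1}{6} + t$)
$y{\left(v,x \right)} = - 6 x$ ($y{\left(v,x \right)} = x \left(-4 - 2\right) = x \left(-6\right) = - 6 x$)
$y{\left(Y{\left(-8 \right)},-68 \right)} + 231 = \left(-6\right) \left(-68\right) + 231 = 408 + 231 = 639$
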